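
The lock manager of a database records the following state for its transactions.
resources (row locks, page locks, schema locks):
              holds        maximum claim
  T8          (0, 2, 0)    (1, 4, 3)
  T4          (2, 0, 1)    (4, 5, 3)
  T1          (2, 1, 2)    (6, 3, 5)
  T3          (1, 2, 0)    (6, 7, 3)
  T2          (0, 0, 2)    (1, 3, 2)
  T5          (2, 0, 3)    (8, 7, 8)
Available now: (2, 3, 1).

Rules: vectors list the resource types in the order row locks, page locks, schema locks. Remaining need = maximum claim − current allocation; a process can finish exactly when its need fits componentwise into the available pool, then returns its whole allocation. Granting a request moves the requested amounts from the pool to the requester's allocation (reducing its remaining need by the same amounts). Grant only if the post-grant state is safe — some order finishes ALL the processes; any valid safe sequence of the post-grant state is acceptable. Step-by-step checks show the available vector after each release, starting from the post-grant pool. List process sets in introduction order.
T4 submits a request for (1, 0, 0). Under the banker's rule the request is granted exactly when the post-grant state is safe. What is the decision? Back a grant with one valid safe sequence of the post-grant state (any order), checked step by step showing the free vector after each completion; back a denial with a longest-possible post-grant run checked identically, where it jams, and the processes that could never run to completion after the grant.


GRANT — the state after the grant stays safe, e.g. via T2, T8, T4, T1, T3, T5.
Key observation: the grant leaves (1, 3, 1) free — enough for T2, whose release restarts the cascade.
Step-by-step check of the post-grant state:
  pool = (1, 3, 1)
  T2 needs (1, 3, 0) <= (1, 3, 1) -> finishes; pool += (0, 0, 2) = (1, 3, 3)
  T8 needs (1, 2, 3) <= (1, 3, 3) -> finishes; pool += (0, 2, 0) = (1, 5, 3)
  T4 needs (1, 5, 2) <= (1, 5, 3) -> finishes; pool += (3, 0, 1) = (4, 5, 4)
  T1 needs (4, 2, 3) <= (4, 5, 4) -> finishes; pool += (2, 1, 2) = (6, 6, 6)
  T3 needs (5, 5, 3) <= (6, 6, 6) -> finishes; pool += (1, 2, 0) = (7, 8, 6)
  T5 needs (6, 7, 5) <= (7, 8, 6) -> finishes; pool += (2, 0, 3) = (9, 8, 9)


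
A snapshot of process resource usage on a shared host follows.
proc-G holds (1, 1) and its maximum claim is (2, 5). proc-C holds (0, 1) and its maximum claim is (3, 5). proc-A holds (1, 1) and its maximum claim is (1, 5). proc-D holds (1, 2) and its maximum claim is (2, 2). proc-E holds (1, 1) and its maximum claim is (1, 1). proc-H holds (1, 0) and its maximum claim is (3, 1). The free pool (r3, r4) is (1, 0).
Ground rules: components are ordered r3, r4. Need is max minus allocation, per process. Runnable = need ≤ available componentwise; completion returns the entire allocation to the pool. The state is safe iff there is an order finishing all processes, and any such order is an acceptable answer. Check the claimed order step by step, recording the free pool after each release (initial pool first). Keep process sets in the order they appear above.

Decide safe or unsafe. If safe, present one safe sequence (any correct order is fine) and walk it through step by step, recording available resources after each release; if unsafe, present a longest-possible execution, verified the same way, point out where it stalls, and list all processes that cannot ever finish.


The state is UNSAFE.
Key observation: once proc-E, proc-H, proc-D finish, the pool peaks at (4, 3) — and every remaining process still needs more r4 than that.
A maximal execution: proc-E, proc-H, proc-D — then nothing else fits. Walking it through:
  pool = (1, 0)
  proc-E needs (0, 0) <= (1, 0) -> finishes; pool += (1, 1) = (2, 1)
  proc-H needs (2, 1) <= (2, 1) -> finishes; pool += (1, 0) = (3, 1)
  proc-D needs (1, 0) <= (3, 1) -> finishes; pool += (1, 2) = (4, 3)
  blocked: proc-G wants (1, 4), pool (4, 3) — not enough r4
  blocked: proc-C wants (3, 4), pool (4, 3) — not enough r4
  blocked: proc-A wants (0, 4), pool (4, 3) — not enough r4
Never able to finish: proc-G, proc-C and proc-A.


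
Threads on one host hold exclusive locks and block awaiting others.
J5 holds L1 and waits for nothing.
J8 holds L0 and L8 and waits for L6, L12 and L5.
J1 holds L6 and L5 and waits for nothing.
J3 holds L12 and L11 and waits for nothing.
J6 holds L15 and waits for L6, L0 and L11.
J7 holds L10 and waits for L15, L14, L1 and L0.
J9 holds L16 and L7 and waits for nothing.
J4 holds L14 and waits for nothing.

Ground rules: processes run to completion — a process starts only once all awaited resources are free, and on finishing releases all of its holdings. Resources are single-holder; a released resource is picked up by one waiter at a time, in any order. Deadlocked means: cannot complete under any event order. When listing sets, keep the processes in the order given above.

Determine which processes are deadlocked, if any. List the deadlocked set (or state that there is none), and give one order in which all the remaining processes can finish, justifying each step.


The deadlocked set is empty.
Key observation: no waiting chain loops back on itself — every chain ends at a process that waits on nothing, so everyone eventually runs.
A valid finishing order for the others: J3, J5, J4, J1, J9, J8, J6, J7.
Check, step by step:
  J3 waits on nothing -> runs at once and releases L12 and L11
  J5 waits on nothing -> runs at once and releases L1
  J4 waits on nothing -> runs at once and releases L14
  J1 waits on nothing -> runs at once and releases L6 and L5
  J9 waits on nothing -> runs at once and releases L16 and L7
  J8: everything it awaited (L6, L12 and L5) is free; runs, freeing L0 and L8
  J6: everything it awaited (L6, L0 and L11) is free; runs, freeing L15
  J7: everything it awaited (L15, L14, L1 and L0) is free; runs, freeing L10


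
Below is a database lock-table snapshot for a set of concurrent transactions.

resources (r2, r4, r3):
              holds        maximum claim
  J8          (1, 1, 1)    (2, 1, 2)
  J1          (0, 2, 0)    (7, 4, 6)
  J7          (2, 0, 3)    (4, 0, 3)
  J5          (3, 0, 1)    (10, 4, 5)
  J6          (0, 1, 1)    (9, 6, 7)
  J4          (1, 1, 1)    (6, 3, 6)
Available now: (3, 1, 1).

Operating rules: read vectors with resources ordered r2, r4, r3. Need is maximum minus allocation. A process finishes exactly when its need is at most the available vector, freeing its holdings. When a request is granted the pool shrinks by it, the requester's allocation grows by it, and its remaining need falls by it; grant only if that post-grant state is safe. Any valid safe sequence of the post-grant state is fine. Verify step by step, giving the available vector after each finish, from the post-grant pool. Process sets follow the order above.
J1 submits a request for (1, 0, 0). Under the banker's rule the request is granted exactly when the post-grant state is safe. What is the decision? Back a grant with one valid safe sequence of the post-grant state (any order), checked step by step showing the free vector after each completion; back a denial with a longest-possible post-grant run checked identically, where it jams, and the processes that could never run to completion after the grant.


GRANT. The post-grant state is safe; one safe sequence: J8, J7, J4, J1, J5, J6.
Key observation: the transfer keeps a workable pool ((2, 1, 1)); J8 starts the safe sequence.
Check on the post-grant state, step by step:
  pool = (2, 1, 1)
  J8 needs (1, 0, 1) <= (2, 1, 1) -> finishes; pool += (1, 1, 1) = (3, 2, 2)
  J7 needs (2, 0, 0) <= (3, 2, 2) -> finishes; pool += (2, 0, 3) = (5, 2, 5)
  J4 needs (5, 2, 5) <= (5, 2, 5) -> finishes; pool += (1, 1, 1) = (6, 3, 6)
  J1 needs (6, 2, 6) <= (6, 3, 6) -> finishes; pool += (1, 2, 0) = (7, 5, 6)
  J5 needs (7, 4, 4) <= (7, 5, 6) -> finishes; pool += (3, 0, 1) = (10, 5, 7)
  J6 needs (9, 5, 6) <= (10, 5, 7) -> finishes; pool += (0, 1, 1) = (10, 6, 8)


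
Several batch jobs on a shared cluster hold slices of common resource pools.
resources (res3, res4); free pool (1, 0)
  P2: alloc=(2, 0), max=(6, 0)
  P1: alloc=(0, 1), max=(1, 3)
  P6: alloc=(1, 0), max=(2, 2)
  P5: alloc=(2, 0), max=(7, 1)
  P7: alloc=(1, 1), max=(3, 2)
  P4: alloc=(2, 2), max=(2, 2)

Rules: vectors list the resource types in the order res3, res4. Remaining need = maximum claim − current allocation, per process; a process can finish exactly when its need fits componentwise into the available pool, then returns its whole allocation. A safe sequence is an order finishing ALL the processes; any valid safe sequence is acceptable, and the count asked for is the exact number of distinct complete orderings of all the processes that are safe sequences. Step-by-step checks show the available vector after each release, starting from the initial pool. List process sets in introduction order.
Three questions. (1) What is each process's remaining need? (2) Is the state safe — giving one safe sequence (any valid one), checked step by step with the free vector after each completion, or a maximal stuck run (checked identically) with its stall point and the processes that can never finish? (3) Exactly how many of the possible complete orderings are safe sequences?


(1) Need matrix, components ordered res3, res4:
  P2: (4, 0)
  P1: (1, 2)
  P6: (1, 2)
  P5: (5, 1)
  P7: (2, 1)
  P4: (0, 0)
(2) SAFE. One safe sequence: P4, P6, P7, P5, P2, P1.
Key observation: reading the order forward, P6 is the first process whose need (1, 2) meets the free pool (3, 2) exactly on a resource it requests.
Step-by-step check:
  pool = (1, 0)
  run P4 (needs (0, 0), free (1, 0)); after release of (2, 2) the pool is (3, 2)
  run P6 (needs (1, 2), free (3, 2)); after release of (1, 0) the pool is (4, 2)
  run P7 (needs (2, 1), free (4, 2)); after release of (1, 1) the pool is (5, 3)
  run P5 (needs (5, 1), free (5, 3)); after release of (2, 0) the pool is (7, 3)
  run P2 (needs (4, 0), free (7, 3)); after release of (2, 0) the pool is (9, 3)
  run P1 (needs (1, 2), free (9, 3)); after release of (0, 1) the pool is (9, 4)
(3) Exactly 40 of the possible complete orderings are safe sequences.


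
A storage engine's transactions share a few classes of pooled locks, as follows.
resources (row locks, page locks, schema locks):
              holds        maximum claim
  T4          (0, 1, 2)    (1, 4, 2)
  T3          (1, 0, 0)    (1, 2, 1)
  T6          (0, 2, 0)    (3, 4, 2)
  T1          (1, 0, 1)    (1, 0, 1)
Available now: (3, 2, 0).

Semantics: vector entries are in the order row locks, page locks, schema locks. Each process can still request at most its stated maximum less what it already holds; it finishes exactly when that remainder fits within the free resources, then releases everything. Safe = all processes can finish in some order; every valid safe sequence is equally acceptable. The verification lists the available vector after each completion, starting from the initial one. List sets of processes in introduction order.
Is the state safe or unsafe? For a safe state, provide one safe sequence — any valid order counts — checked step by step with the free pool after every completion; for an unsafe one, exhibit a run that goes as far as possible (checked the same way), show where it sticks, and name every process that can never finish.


The state is UNSAFE.
Key observation: after T1, T3 the pool peaks at (5, 2, 1), and each blocked process is short somewhere: T4 on page locks; T6 on schema locks.
A maximal execution: T1, T3 — then nothing else fits. Verifying each step:
  pool = (3, 2, 0)
  T1: need (0, 0, 0) fits (3, 2, 0); releases (1, 0, 1), pool now (4, 2, 1)
  T3: need (0, 2, 1) fits (4, 2, 1); releases (1, 0, 0), pool now (5, 2, 1)
  T4 still needs (1, 3, 0) but only (5, 2, 1) is free — short on page locks
  T6 still needs (3, 2, 2) but only (5, 2, 1) is free — short on schema locks
Processes that can never finish: T4 and T6.


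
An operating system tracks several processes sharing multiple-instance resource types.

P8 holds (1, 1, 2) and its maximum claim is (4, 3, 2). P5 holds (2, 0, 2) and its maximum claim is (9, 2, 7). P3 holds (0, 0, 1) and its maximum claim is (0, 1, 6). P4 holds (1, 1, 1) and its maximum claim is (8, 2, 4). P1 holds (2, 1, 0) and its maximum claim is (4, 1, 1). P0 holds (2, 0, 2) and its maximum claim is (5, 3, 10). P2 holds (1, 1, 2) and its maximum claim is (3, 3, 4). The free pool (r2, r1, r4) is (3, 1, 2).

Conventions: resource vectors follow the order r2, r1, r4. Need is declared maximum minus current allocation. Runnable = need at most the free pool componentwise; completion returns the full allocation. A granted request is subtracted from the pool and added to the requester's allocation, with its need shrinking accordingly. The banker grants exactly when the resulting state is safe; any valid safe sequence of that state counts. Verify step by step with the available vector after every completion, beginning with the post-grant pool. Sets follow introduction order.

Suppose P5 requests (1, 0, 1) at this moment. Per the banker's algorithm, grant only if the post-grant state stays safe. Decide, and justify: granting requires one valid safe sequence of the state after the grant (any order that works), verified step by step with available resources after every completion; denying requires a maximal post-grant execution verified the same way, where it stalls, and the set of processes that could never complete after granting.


GRANT. The post-grant state is safe; one safe sequence: P1, P8, P2, P3, P5, P4, P0.
Key observation: after the grant the pool drops to (2, 1, 1), which still lets P1 finish first and unwind the rest.
Verifying the post-grant state step by step:
  pool = (2, 1, 1)
  P1: need (2, 0, 1) fits (2, 1, 1); releases (2, 1, 0), pool now (4, 2, 1)
  P8: need (3, 2, 0) fits (4, 2, 1); releases (1, 1, 2), pool now (5, 3, 3)
  P2: need (2, 2, 2) fits (5, 3, 3); releases (1, 1, 2), pool now (6, 4, 5)
  P3: need (0, 1, 5) fits (6, 4, 5); releases (0, 0, 1), pool now (6, 4, 6)
  P5: need (6, 2, 4) fits (6, 4, 6); releases (3, 0, 3), pool now (9, 4, 9)
  P4: need (7, 1, 3) fits (9, 4, 9); releases (1, 1, 1), pool now (10, 5, 10)
  P0: need (3, 3, 8) fits (10, 5, 10); releases (2, 0, 2), pool now (12, 5, 12)


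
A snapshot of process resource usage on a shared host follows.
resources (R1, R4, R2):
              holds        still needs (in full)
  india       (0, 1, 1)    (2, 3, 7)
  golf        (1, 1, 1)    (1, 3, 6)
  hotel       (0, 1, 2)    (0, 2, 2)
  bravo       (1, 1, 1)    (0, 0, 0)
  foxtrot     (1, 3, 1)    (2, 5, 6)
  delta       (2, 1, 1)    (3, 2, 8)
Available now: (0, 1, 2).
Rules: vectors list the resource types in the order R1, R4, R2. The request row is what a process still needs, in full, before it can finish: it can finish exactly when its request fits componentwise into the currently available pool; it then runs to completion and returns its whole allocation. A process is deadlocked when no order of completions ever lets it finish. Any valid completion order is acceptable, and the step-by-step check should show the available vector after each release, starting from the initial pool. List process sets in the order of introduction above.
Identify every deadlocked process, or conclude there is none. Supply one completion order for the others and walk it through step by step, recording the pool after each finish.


Deadlocked set: india, golf, foxtrot and delta.
Key observation: the wall is R2: completing bravo, hotel brings the pool only to (1, 3, 5), and all the rest need more.
One completion order for the rest: bravo, hotel. Step-by-step check:
  pool = (0, 1, 2)
  bravo needs (0, 0, 0) <= (0, 1, 2) -> finishes; pool += (1, 1, 1) = (1, 2, 3)
  hotel needs (0, 2, 2) <= (1, 2, 3) -> finishes; pool += (0, 1, 2) = (1, 3, 5)
The stuck group stays short no matter what:
  india still needs (2, 3, 7) but only (1, 3, 5) is free — short on R1 and R2
  golf still needs (1, 3, 6) but only (1, 3, 5) is free — short on R2
  foxtrot still needs (2, 5, 6) but only (1, 3, 5) is free — short on R1, R4 and R2
  delta still needs (3, 2, 8) but only (1, 3, 5) is free — short on R1 and R2


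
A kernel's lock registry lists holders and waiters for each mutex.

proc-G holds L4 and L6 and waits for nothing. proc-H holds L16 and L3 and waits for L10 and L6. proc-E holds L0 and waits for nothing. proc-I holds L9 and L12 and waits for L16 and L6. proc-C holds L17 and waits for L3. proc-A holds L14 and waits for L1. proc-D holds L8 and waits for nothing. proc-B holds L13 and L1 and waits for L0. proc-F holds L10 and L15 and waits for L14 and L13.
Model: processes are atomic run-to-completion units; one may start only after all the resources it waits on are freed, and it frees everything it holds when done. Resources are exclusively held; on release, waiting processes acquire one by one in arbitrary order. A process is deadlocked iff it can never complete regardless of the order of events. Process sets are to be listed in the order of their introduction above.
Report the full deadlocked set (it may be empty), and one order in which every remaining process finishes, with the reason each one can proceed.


The deadlocked set is empty.
Key observation: every chain of waits terminates; starting from the processes that wait on nothing, all the rest unlock in turn.
One completion order for the rest: proc-G, proc-E, proc-B, proc-A, proc-F, proc-D, proc-H, proc-C, proc-I.
Walking it through:
  proc-G waits on nothing -> runs at once and releases L4 and L6
  proc-E waits on nothing -> runs at once and releases L0
  proc-B waits on L0 — all released -> runs and releases L13 and L1
  proc-A waits on L1 — all released -> runs and releases L14
  proc-F waits on L14 and L13 — all released -> runs and releases L10 and L15
  proc-D waits on nothing -> runs at once and releases L8
  proc-H waits on L10 and L6 — all released -> runs and releases L16 and L3
  proc-C waits on L3 — all released -> runs and releases L17
  proc-I waits on L16 and L6 — all released -> runs and releases L9 and L12


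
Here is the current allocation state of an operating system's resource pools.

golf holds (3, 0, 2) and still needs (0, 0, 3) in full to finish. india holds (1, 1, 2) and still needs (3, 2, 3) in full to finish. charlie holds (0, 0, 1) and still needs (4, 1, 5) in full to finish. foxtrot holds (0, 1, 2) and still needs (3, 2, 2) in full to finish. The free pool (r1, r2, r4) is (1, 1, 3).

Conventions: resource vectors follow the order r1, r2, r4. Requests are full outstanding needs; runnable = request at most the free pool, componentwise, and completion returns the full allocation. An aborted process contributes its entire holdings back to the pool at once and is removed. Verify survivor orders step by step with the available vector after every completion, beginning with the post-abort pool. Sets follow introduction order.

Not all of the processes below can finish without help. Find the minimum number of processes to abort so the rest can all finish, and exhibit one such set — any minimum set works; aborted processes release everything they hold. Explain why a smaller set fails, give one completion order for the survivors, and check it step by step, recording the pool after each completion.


The answer: abort foxtrot.
Key observation: the deadlocked india becomes finishable only because foxtrot released (0, 1, 2); it completes at step 3 below.
No smaller set exists: with zero aborts the deadlock remains.
The survivors complete as golf, charlie, india. Check, step by step (starting from the post-abort pool):
  pool = (1, 2, 5)
  golf needs (0, 0, 3) <= (1, 2, 5) -> finishes; pool += (3, 0, 2) = (4, 2, 7)
  charlie needs (4, 1, 5) <= (4, 2, 7) -> finishes; pool += (0, 0, 1) = (4, 2, 8)
  india needs (3, 2, 3) <= (4, 2, 8) -> finishes; pool += (1, 1, 2) = (5, 3, 10)


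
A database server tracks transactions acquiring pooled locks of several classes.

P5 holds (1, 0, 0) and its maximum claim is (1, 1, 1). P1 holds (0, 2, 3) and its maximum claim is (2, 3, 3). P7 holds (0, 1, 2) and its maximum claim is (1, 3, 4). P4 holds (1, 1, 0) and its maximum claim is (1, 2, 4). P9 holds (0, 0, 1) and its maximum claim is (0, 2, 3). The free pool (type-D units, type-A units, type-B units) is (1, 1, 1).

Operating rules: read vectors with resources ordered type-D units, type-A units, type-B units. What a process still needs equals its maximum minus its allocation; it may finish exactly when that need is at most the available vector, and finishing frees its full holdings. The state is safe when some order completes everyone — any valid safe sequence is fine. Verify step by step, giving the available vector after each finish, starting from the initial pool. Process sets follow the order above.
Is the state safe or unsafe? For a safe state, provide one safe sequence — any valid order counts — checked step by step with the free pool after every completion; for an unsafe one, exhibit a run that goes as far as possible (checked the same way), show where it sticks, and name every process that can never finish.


The state is SAFE; one workable sequence: P5, P1, P7, P9, P4.
Key observation: reading the order forward, P5 is the first process whose need (0, 1, 1) meets the free pool (1, 1, 1) exactly on a resource it requests.
Check, step by step:
  pool = (1, 1, 1)
  P5: need (0, 1, 1) fits (1, 1, 1); releases (1, 0, 0), pool now (2, 1, 1)
  P1: need (2, 1, 0) fits (2, 1, 1); releases (0, 2, 3), pool now (2, 3, 4)
  P7: need (1, 2, 2) fits (2, 3, 4); releases (0, 1, 2), pool now (2, 4, 6)
  P9: need (0, 2, 2) fits (2, 4, 6); releases (0, 0, 1), pool now (2, 4, 7)
  P4: need (0, 1, 4) fits (2, 4, 7); releases (1, 1, 0), pool now (3, 5, 7)


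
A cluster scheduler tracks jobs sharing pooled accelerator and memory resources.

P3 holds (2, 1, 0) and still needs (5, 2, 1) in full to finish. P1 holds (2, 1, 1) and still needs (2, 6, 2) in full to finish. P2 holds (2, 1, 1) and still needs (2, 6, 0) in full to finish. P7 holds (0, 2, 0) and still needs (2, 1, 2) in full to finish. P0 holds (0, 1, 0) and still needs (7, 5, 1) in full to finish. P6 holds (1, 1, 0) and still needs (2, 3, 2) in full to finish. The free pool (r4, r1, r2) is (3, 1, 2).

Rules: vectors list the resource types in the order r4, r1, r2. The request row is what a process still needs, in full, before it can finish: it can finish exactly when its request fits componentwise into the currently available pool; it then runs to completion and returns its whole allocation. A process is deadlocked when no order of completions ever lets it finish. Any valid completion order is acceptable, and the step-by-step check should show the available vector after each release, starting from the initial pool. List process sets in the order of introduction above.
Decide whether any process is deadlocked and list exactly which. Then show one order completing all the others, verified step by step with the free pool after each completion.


Deadlocked set: P3, P1, P2 and P0.
Key observation: after P7, P6 the pool peaks at (4, 4, 2), and each blocked process is short somewhere: P3 on r4; P1 on r1; P2 on r1; P0 on r4, r1.
A valid finishing order for the others: P7, P6. Check, step by step:
  pool = (3, 1, 2)
  P7: need (2, 1, 2) fits (3, 1, 2); releases (0, 2, 0), pool now (3, 3, 2)
  P6: need (2, 3, 2) fits (3, 3, 2); releases (1, 1, 0), pool now (4, 4, 2)
The stuck group stays short no matter what:
  P3 still needs (5, 2, 1) but only (4, 4, 2) is free — short on r4
  P1 still needs (2, 6, 2) but only (4, 4, 2) is free — short on r1
  P2 still needs (2, 6, 0) but only (4, 4, 2) is free — short on r1
  P0 still needs (7, 5, 1) but only (4, 4, 2) is free — short on r4 and r1


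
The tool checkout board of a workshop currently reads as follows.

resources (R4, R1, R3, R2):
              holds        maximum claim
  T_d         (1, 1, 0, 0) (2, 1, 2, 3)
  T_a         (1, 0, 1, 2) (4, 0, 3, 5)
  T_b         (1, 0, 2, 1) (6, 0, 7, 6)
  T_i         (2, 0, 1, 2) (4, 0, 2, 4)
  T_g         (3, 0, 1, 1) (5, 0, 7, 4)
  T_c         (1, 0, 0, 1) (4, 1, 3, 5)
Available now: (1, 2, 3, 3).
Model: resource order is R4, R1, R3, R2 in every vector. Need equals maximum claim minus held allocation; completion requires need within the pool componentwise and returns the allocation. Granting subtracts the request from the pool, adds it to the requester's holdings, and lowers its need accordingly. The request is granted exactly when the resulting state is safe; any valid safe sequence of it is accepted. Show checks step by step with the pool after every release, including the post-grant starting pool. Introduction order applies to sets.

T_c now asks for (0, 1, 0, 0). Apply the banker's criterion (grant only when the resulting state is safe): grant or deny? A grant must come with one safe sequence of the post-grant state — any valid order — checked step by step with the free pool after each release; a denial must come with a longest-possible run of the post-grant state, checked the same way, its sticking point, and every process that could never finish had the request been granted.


GRANT — the state after the grant stays safe, e.g. via T_d, T_i, T_a, T_b, T_g, T_c.
Key observation: even at the reduced pool (1, 1, 3, 3), T_d fits immediately, so safety survives the grant.
Verifying the post-grant state step by step:
  pool = (1, 1, 3, 3)
  T_d needs (1, 0, 2, 3) <= (1, 1, 3, 3) -> finishes; pool += (1, 1, 0, 0) = (2, 2, 3, 3)
  T_i needs (2, 0, 1, 2) <= (2, 2, 3, 3) -> finishes; pool += (2, 0, 1, 2) = (4, 2, 4, 5)
  T_a needs (3, 0, 2, 3) <= (4, 2, 4, 5) -> finishes; pool += (1, 0, 1, 2) = (5, 2, 5, 7)
  T_b needs (5, 0, 5, 5) <= (5, 2, 5, 7) -> finishes; pool += (1, 0, 2, 1) = (6, 2, 7, 8)
  T_g needs (2, 0, 6, 3) <= (6, 2, 7, 8) -> finishes; pool += (3, 0, 1, 1) = (9, 2, 8, 9)
  T_c needs (3, 0, 3, 4) <= (9, 2, 8, 9) -> finishes; pool += (1, 1, 0, 1) = (10, 3, 8, 10)


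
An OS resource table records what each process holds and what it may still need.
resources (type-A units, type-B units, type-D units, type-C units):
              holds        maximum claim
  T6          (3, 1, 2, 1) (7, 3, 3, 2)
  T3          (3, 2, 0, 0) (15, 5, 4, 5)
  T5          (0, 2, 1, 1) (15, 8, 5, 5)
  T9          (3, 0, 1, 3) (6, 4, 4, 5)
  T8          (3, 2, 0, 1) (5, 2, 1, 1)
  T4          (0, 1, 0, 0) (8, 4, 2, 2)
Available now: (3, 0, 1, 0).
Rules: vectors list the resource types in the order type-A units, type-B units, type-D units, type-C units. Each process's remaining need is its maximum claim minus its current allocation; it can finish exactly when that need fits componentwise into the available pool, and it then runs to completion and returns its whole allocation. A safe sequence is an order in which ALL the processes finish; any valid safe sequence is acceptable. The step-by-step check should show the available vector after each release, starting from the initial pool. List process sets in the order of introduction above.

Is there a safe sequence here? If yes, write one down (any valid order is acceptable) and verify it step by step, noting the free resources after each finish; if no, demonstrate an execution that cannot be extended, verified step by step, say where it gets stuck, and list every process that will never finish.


SAFE — a valid safe sequence is T8, T6, T4, T9, T3, T5.
Key observation: T8 marks the first exact bind of the order: its need (2, 0, 1, 0) fits the free (3, 0, 1, 0) with zero slack on a requested resource.
Verifying each step:
  pool = (3, 0, 1, 0)
  T8 needs (2, 0, 1, 0) <= (3, 0, 1, 0) -> finishes; pool += (3, 2, 0, 1) = (6, 2, 1, 1)
  T6 needs (4, 2, 1, 1) <= (6, 2, 1, 1) -> finishes; pool += (3, 1, 2, 1) = (9, 3, 3, 2)
  T4 needs (8, 3, 2, 2) <= (9, 3, 3, 2) -> finishes; pool += (0, 1, 0, 0) = (9, 4, 3, 2)
  T9 needs (3, 4, 3, 2) <= (9, 4, 3, 2) -> finishes; pool += (3, 0, 1, 3) = (12, 4, 4, 5)
  T3 needs (12, 3, 4, 5) <= (12, 4, 4, 5) -> finishes; pool += (3, 2, 0, 0) = (15, 6, 4, 5)
  T5 needs (15, 6, 4, 4) <= (15, 6, 4, 5) -> finishes; pool += (0, 2, 1, 1) = (15, 8, 5, 6)


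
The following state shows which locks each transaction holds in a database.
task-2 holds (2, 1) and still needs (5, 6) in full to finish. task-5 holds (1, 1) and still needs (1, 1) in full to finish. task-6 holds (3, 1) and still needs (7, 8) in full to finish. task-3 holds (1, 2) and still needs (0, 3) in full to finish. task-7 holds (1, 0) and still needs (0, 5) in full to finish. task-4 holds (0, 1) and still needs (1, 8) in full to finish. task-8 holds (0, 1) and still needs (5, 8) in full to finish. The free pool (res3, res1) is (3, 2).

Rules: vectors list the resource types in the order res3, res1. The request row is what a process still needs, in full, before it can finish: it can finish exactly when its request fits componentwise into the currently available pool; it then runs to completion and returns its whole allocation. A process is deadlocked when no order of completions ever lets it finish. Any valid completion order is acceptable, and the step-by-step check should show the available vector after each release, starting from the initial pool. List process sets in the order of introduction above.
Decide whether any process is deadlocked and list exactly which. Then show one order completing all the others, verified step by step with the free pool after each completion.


Deadlocked set: task-2, task-6, task-4 and task-8.
Key observation: the wall is res1: completing task-5, task-3, task-7 brings the pool only to (6, 5), and all the rest need more.
One completion order for the rest: task-5, task-3, task-7. Step-by-step check:
  pool = (3, 2)
  task-5 needs (1, 1) <= (3, 2) -> finishes; pool += (1, 1) = (4, 3)
  task-3 needs (0, 3) <= (4, 3) -> finishes; pool += (1, 2) = (5, 5)
  task-7 needs (0, 5) <= (5, 5) -> finishes; pool += (1, 0) = (6, 5)
The blocked processes can never fit:
  task-2 cannot run: need (5, 6) vs free (6, 5) (insufficient res1)
  task-6 cannot run: need (7, 8) vs free (6, 5) (insufficient res3 and res1)
  task-4 cannot run: need (1, 8) vs free (6, 5) (insufficient res1)
  task-8 cannot run: need (5, 8) vs free (6, 5) (insufficient res1)


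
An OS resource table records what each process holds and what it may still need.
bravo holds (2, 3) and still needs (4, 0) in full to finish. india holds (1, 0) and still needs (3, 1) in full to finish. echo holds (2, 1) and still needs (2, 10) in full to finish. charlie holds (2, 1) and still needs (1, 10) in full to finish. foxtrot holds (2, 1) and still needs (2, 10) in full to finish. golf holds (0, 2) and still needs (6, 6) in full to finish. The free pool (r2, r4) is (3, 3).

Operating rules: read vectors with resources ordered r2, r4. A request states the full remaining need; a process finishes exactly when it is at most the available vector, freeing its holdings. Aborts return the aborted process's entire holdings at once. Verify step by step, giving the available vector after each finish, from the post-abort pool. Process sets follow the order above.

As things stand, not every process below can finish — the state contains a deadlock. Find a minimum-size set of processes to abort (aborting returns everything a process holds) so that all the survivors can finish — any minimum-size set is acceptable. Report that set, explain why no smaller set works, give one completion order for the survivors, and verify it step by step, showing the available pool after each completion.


The answer: abort echo and foxtrot.
Key observation: charlie could never have finished before the abort; with (4, 2) returned by echo and foxtrot, it fits at step 3.
Why nothing smaller works — every single abort fails: bravo alone leaves echo blocked (short on r4); india alone leaves echo blocked (short on r4); echo alone leaves charlie blocked (short on r4); charlie alone leaves echo blocked (short on r4); foxtrot alone leaves echo blocked (short on r4); golf alone leaves echo blocked (short on r4).
One survivor order: bravo, golf, charlie, india. Check, step by step (post-abort pool first):
  pool = (7, 5)
  run bravo (needs (4, 0), free (7, 5)); after release of (2, 3) the pool is (9, 8)
  run golf (needs (6, 6), free (9, 8)); after release of (0, 2) the pool is (9, 10)
  run charlie (needs (1, 10), free (9, 10)); after release of (2, 1) the pool is (11, 11)
  run india (needs (3, 1), free (11, 11)); after release of (1, 0) the pool is (12, 11)


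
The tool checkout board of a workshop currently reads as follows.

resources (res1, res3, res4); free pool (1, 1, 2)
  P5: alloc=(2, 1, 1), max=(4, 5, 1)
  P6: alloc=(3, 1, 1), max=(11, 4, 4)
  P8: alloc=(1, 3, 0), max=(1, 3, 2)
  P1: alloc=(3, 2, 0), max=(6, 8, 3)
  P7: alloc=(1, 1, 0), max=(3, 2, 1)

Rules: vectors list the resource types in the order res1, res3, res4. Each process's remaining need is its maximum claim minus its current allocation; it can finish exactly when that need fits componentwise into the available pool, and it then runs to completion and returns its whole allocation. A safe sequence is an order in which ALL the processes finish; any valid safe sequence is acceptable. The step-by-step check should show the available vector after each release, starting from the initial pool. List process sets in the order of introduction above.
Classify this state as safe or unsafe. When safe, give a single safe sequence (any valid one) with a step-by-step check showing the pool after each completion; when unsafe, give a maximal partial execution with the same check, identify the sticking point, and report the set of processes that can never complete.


SAFE, for example via the order P8, P7, P5, P1, P6.
Key observation: the order's first zero-slack moment is P8 ((0, 0, 2) needed, (1, 1, 2) free — a requested resource with nothing to spare).
Walking it through:
  pool = (1, 1, 2)
  run P8 (needs (0, 0, 2), free (1, 1, 2)); after release of (1, 3, 0) the pool is (2, 4, 2)
  run P7 (needs (2, 1, 1), free (2, 4, 2)); after release of (1, 1, 0) the pool is (3, 5, 2)
  run P5 (needs (2, 4, 0), free (3, 5, 2)); after release of (2, 1, 1) the pool is (5, 6, 3)
  run P1 (needs (3, 6, 3), free (5, 6, 3)); after release of (3, 2, 0) the pool is (8, 8, 3)
  run P6 (needs (8, 3, 3), free (8, 8, 3)); after release of (3, 1, 1) the pool is (11, 9, 4)


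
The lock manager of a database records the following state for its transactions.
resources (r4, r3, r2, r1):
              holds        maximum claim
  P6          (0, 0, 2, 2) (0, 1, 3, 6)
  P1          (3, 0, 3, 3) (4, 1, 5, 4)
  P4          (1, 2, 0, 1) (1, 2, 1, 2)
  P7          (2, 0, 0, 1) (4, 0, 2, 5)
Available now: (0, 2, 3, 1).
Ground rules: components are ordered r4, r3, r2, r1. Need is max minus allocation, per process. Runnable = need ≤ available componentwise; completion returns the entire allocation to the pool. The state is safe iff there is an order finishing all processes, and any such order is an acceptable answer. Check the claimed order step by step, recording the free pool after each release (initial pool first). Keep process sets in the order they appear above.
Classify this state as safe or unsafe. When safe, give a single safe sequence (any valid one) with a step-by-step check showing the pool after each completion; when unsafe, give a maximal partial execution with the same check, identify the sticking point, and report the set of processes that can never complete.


SAFE. One safe sequence: P4, P1, P6, P7.
Key observation: P4 is the earliest step where a requested resource binds exactly: need (0, 0, 1, 1), pool (0, 2, 3, 1) at its turn.
Step-by-step check:
  pool = (0, 2, 3, 1)
  P4: need (0, 0, 1, 1) fits (0, 2, 3, 1); releases (1, 2, 0, 1), pool now (1, 4, 3, 2)
  P1: need (1, 1, 2, 1) fits (1, 4, 3, 2); releases (3, 0, 3, 3), pool now (4, 4, 6, 5)
  P6: need (0, 1, 1, 4) fits (4, 4, 6, 5); releases (0, 0, 2, 2), pool now (4, 4, 8, 7)
  P7: need (2, 0, 2, 4) fits (4, 4, 8, 7); releases (2, 0, 0, 1), pool now (6, 4, 8, 8)


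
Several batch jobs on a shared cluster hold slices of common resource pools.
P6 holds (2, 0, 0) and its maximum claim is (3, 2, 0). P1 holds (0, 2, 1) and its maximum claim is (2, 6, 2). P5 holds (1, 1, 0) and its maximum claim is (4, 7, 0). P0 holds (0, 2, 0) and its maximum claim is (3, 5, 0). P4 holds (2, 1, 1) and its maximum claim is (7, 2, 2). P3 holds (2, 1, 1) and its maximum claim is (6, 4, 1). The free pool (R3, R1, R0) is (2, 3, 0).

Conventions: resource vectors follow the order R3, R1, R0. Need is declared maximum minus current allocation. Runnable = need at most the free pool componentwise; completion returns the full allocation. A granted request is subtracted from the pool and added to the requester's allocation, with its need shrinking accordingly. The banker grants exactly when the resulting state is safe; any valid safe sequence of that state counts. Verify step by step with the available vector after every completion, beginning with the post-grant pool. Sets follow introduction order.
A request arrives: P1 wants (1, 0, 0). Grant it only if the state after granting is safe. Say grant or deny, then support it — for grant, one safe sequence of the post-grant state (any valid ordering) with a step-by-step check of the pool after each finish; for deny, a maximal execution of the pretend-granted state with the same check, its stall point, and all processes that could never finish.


DENY — the pretend-granted state is unsafe.
Key observation: after P6, P0 the pool peaks at (3, 5, 0), and each blocked process is short somewhere: P1 on R0; P5 on R1; P4 on R3, R0; P3 on R3.
After a pretend grant, a maximal execution: P6, P0 — then nothing else fits. Step-by-step check:
  pool = (1, 3, 0)
  P6: need (1, 2, 0) fits (1, 3, 0); releases (2, 0, 0), pool now (3, 3, 0)
  P0: need (3, 3, 0) fits (3, 3, 0); releases (0, 2, 0), pool now (3, 5, 0)
  blocked: P1 wants (1, 4, 1), pool (3, 5, 0) — not enough R0
  blocked: P5 wants (3, 6, 0), pool (3, 5, 0) — not enough R1
  blocked: P4 wants (5, 1, 1), pool (3, 5, 0) — not enough R3 and R0
  blocked: P3 wants (4, 3, 0), pool (3, 5, 0) — not enough R3
Post-grant, the permanently blocked set is P1, P5, P4 and P3.


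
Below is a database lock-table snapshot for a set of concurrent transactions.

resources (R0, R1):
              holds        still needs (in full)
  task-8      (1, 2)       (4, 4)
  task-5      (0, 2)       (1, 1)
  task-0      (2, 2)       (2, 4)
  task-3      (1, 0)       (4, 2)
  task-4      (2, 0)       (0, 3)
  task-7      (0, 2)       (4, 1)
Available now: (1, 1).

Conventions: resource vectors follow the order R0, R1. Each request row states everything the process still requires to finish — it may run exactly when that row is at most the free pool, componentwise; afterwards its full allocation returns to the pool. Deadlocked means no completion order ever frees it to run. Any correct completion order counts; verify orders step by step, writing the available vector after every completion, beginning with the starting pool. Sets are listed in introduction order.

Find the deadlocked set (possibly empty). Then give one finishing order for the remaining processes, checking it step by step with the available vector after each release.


Deadlocked: task-8, task-0, task-3 and task-7.
Key observation: after task-5, task-4 the pool peaks at (3, 3), and each blocked process is short somewhere: task-8 on R0, R1; task-0 on R1; task-3 on R0; task-7 on R0.
The rest can finish in the order task-5, task-4. Step-by-step check:
  pool = (1, 1)
  task-5: need (1, 1) fits (1, 1); releases (0, 2), pool now (1, 3)
  task-4: need (0, 3) fits (1, 3); releases (2, 0), pool now (3, 3)
The blocked processes can never fit:
  blocked: task-8 wants (4, 4), pool (3, 3) — not enough R0 and R1
  blocked: task-0 wants (2, 4), pool (3, 3) — not enough R1
  blocked: task-3 wants (4, 2), pool (3, 3) — not enough R0
  blocked: task-7 wants (4, 1), pool (3, 3) — not enough R0


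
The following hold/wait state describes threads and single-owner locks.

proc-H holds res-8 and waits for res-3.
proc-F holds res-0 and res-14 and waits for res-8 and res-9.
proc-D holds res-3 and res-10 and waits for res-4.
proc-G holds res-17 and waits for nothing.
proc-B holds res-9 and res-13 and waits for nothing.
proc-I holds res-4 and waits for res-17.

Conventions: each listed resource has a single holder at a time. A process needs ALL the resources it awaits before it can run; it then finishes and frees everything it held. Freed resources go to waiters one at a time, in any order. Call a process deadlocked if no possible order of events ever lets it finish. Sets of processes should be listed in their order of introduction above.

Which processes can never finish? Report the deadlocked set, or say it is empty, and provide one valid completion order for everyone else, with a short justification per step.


The deadlocked set is empty.
Key observation: the wait graph is acyclic; completion cascades from the unblocked processes through everyone else.
A valid finishing order for the others: proc-G, proc-B, proc-I, proc-D, proc-H, proc-F.
Walking it through:
  proc-G waits on nothing -> runs at once and releases res-17
  proc-B waits on nothing -> runs at once and releases res-9 and res-13
  proc-I: everything it awaited (res-17) is free; runs, freeing res-4
  proc-D: everything it awaited (res-4) is free; runs, freeing res-3 and res-10
  proc-H: everything it awaited (res-3) is free; runs, freeing res-8
  proc-F: everything it awaited (res-8 and res-9) is free; runs, freeing res-0 and res-14
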